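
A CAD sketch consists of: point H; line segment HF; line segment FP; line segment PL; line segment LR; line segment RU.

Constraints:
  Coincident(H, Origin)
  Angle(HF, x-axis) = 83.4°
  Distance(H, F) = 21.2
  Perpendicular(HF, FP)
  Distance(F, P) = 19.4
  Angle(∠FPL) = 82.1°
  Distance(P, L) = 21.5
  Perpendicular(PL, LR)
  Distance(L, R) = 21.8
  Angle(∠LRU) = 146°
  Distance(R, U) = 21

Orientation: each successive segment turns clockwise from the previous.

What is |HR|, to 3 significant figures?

5.91

H is at the origin; HF runs at 83.4° with length 21.2, so F = (2.44, 21.1). HF is perpendicular to FP, so FP runs at -6.60°; with |FP| = 19.4, P = (21.7, 18.8). ∠FPL = 82.1° gives PL at -104° from the x-axis; with |PL| = 21.5, L = (16.3, -1.99). PL ⟂ LR, so LR runs at 166°; with |LR| = 21.8, R = (-4.78, 3.47). Then |HR| = |R − H| = 5.91.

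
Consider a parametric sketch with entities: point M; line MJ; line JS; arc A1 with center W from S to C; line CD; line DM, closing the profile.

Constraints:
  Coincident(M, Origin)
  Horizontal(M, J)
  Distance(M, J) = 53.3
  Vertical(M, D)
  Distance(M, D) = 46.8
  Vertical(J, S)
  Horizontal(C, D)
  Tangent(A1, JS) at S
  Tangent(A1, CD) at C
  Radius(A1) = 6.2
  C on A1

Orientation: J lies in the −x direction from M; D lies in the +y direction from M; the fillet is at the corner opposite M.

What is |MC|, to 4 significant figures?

66.40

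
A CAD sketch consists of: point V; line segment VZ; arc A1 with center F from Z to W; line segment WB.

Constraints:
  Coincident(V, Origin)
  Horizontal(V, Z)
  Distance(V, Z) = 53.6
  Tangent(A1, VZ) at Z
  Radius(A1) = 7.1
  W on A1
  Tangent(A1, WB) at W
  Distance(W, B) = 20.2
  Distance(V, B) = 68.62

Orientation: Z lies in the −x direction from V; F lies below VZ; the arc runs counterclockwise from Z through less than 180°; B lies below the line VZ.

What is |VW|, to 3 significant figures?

60.9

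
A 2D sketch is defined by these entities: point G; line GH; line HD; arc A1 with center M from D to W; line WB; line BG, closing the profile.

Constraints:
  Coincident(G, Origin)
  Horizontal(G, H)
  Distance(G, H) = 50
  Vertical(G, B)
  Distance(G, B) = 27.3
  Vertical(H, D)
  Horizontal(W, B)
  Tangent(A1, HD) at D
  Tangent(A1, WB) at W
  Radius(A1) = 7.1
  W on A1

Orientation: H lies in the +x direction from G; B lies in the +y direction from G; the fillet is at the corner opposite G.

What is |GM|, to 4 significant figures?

47.42

G is at the origin; G and H share the same y with |GH| = 50.0 and H on the +x side, so H = (50.00, 0.000). G and B share the same x with |GB| = 27.3 and B on the +y side, so B = (0.000, 27.30). The virtual corner opposite G is at (50.00, 27.30). Since A1 is tangent to HD there, MD ⟂ HD and the tangent condition forces MW to be normal to WB, with radius 7.1, so the center M sits 7.1 in from both sides at M = (42.90, 20.20). Then |GM| = |M − G| = 47.42.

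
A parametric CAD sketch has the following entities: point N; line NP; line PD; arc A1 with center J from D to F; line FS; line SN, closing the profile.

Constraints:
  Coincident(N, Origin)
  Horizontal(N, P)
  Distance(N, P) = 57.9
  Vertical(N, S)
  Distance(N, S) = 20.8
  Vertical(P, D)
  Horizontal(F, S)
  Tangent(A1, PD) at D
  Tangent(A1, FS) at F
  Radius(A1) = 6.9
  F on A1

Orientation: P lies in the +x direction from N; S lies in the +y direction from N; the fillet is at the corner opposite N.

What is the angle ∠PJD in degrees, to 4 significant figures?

63.60°

N is at the origin; N and P share the same y with |NP| = 57.9 and P on the +x side, so P = (57.90, 0.000). N and S share the same x with |NS| = 20.8 and S on the +y side, so S = (0.000, 20.80). The virtual corner opposite N is at (57.90, 20.80). Tangency of A1 to PD means the radius JD is perpendicular to PD and tangency of A1 to FS means the radius JF is perpendicular to FS, with radius 6.9, so the center J sits 6.9 in from both sides at J = (51.00, 13.90). That places the tangent points at D = (57.90, 13.90) on PD and F = (51.00, 20.80) on FS. Then cos ∠PJD = JP·JD / (|JP||JD|), giving 63.60°.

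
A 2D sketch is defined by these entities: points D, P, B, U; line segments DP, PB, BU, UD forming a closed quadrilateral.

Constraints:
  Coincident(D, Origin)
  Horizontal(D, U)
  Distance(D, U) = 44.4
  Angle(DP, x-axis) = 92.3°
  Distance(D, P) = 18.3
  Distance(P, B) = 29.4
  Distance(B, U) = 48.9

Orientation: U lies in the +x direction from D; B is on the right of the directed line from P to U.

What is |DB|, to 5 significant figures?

11.476

Checks: |PB| = 29.40 ✓; |BU| = 48.90 ✓.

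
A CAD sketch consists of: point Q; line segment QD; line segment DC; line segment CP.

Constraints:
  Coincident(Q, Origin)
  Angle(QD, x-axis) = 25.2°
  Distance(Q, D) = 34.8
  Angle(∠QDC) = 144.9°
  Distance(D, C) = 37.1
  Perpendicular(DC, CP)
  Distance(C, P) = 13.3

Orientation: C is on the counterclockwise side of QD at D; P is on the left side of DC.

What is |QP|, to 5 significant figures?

65.914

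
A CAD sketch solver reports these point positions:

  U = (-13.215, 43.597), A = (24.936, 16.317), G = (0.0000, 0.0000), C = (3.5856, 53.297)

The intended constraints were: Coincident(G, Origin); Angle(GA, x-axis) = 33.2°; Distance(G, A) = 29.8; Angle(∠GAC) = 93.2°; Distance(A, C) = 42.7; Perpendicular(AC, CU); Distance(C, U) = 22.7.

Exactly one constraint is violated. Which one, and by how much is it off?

Distance(C, U) = 22.7 — off by 3.30.

G = (0.00, 0.00) ✓; GA at 33.20° ✓; |GA| = 29.80 ✓; ∠GAC = 93.20° ✓; |AC| = 42.70 ✓; ∠(AC, CU) = 90.00° ✓; |CU| = 19.40 ✗.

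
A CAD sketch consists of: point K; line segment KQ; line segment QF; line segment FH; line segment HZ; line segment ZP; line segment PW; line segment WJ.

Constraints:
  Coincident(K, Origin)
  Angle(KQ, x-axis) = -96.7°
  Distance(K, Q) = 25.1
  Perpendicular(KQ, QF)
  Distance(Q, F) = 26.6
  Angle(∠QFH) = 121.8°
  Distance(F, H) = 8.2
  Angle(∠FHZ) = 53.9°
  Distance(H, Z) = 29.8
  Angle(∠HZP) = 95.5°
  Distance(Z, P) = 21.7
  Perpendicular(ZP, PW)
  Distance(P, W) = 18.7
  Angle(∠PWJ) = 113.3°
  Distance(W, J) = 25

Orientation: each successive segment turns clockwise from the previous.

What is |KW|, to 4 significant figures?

46.69

K is at the origin; KQ runs at -96.7° with length 25.1, so Q = (-2.928, -24.93). The perpendicularity gives QF at right angles to KQ, so QF runs at 173.3°; with |QF| = 26.6, F = (-29.35, -21.83). ∠QFH = 121.8° gives FH at 115.1° from the x-axis; with |FH| = 8.2, H = (-32.83, -14.40). ∠FHZ = 53.9° gives HZ at -11.00° from the x-axis; with |HZ| = 29.8, Z = (-3.573, -20.09). ∠HZP = 95.5° gives ZP at -95.50° from the x-axis; with |ZP| = 21.7, P = (-5.653, -41.69). ZP ⟂ PW, so PW runs at 174.5°; with |PW| = 18.7, W = (-24.27, -39.89). Then |KW| = |W − K| = 46.69.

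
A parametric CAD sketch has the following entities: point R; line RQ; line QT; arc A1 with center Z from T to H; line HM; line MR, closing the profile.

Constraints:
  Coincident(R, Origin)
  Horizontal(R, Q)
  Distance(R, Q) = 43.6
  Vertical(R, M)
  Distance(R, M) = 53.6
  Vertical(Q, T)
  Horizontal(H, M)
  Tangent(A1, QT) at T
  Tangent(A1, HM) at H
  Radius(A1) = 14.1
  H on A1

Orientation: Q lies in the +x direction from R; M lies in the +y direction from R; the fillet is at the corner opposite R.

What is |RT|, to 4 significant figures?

58.83

R is at the origin; RQ is horizontal with |RQ| = 43.6 and Q on the +x side, so Q = (43.60, 0.000). R and M share the same x with |RM| = 53.6 and M on the +y side, so M = (0.000, 53.60). The virtual corner opposite R is at (43.60, 53.60). Since A1 is tangent to QT there, ZT ⟂ QT and A1 meets HM tangentially, so ZH is at right angles to HM, with radius 14.1, so the center Z sits 14.1 in from both sides at Z = (29.50, 39.50). That places the tangent points at T = (43.60, 39.50) on QT and H = (29.50, 53.60) on HM. Then |RT| = |T − R| = 58.83.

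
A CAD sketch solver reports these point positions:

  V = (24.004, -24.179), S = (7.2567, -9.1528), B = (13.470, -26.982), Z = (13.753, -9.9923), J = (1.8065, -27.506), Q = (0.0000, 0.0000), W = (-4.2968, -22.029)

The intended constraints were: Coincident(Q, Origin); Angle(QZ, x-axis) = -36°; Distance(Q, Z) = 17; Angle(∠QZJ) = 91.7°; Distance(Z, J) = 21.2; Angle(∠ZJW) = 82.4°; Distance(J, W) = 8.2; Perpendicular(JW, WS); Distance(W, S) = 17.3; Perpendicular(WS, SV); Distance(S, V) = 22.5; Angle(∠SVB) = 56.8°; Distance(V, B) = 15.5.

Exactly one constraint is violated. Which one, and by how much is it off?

Distance(V, B) = 15.5 — off by 4.60.

Q = (0.00, 0.00) ✓; QZ at -36.00° ✓; |QZ| = 17.00 ✓; ∠QZJ = 91.70° ✓; |ZJ| = 21.20 ✓; ∠ZJW = 82.39° ✓; |JW| = 8.200 ✓; ∠(JW, WS) = 90.00° ✓; |WS| = 17.30 ✓; ∠(WS, SV) = 90.00° ✓; |SV| = 22.50 ✓; ∠SVB = 56.80° ✓; |VB| = 10.90 ✗.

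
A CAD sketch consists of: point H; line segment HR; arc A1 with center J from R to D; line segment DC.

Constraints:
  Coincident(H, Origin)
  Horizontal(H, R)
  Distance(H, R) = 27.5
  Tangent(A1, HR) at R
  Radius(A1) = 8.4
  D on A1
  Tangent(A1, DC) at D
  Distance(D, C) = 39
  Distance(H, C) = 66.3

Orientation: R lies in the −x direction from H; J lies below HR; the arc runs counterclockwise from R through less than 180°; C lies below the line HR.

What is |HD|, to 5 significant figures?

34.993

Checks: H = (0.00, 0.00) ✓; |HR| = 27.50 ✓; |JD| = 8.400 ✓; ∠(JD, DC) = 90.00° ✓; |DC| = 39.00 ✓; |HC| = 66.30 ✓.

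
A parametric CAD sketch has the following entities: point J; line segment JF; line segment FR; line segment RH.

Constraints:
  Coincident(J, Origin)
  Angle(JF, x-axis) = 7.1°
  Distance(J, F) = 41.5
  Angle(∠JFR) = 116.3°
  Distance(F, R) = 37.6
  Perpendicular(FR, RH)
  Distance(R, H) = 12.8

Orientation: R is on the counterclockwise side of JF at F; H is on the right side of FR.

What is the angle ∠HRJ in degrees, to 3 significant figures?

124°

∠JFR = 116.3°, so FR runs at 7.1° + (180° − 116.3°) = 70.8° from the x-axis; with |FR| = 37.6, R = F + 37.6·(cos 70.8°, sin 70.8°) = (53.5, 40.6). FR ⟂ RH; with |RH| = 12.8 on the right of FR, H = R + 12.8·(0.944, -0.329) = (65.6, 36.4). Then cos ∠HRJ = RH·RJ / (|RH||RJ|), giving 124°.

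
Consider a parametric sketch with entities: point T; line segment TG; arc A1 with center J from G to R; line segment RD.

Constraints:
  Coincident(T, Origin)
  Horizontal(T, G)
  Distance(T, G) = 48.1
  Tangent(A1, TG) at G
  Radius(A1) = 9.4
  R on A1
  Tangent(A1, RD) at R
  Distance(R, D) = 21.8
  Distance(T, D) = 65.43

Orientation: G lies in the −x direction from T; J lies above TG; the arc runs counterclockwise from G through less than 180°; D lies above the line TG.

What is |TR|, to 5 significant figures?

44.706

Checks: |TG| = 48.10 ✓; |JG| = 9.400 ✓; |JR| = 9.400 ✓; ∠(JR, RD) = 90.00° ✓; |RD| = 21.80 ✓; |TD| = 65.43 ✓.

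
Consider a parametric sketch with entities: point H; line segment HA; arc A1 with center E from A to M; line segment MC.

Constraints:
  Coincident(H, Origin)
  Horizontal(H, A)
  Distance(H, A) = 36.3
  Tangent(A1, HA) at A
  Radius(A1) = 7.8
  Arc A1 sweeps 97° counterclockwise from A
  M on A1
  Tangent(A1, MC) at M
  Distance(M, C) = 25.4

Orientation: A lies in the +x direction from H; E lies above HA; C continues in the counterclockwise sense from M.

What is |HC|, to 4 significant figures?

53.20

H is at the origin; H and A share the same y with |HA| = 36.3 and A on the +x side, so A = (36.30, 0.000). A1 meets HA tangentially, so EA is at right angles to HA, so E = A + (0, 7.8) = (36.30, 7.800). On A1, A sits at bearing -90° from E; a 97° counterclockwise sweep puts M at bearing 7°, so M = E + 7.8·(cos 7°, sin 7°) = (44.04, 8.751). Tangency of A1 to MC means the radius EM is perpendicular to MC, so MC runs along (−sin 7°, cos 7°); with |MC| = 25.4, C = (40.95, 33.96). Then |HC| = |C − H| = 53.20.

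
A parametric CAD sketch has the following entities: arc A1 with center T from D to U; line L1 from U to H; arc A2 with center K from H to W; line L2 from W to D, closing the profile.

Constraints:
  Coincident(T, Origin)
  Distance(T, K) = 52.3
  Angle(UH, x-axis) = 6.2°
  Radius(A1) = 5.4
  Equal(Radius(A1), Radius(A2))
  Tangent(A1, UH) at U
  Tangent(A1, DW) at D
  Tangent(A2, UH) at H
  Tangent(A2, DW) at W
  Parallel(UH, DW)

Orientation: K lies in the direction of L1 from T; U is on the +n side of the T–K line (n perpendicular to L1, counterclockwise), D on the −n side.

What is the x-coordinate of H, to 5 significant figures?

51.411

The slot axis is L1's direction at 6.2°, so u = (cos 6.2°, sin 6.2°) = (0.99415, 0.10800) and n = (−sin 6.2°, cos 6.2°) = (-0.10800, 0.99415). T is at the origin and K lies 52.3 along u from T, so K = 52.3·u = (51.994, 5.6484). Tangency of A1 to both parallel lines with radius 5.4 puts U and D at T ± 5.4·n: U = (-0.58320, 5.3684), D = (0.58320, -5.3684). Equal radii place H and W the same way about K: H = K + 5.4·n = (51.411, 11.017), W = K − 5.4·n = (52.577, 0.27995). So H.x = 51.411.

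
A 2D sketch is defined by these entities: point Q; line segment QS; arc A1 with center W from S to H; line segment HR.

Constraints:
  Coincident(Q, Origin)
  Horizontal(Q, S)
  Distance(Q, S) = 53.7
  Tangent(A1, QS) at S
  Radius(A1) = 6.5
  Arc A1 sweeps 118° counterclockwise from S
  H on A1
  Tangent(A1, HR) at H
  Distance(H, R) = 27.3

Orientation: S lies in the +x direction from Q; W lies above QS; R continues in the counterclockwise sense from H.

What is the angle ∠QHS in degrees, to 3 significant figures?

49.9°

The tangent condition forces WS to be normal to QS, so W = S + (0, 6.5) = (53.7, 6.50). On A1, S sits at bearing -90° from W; a 118° counterclockwise sweep puts H at bearing 28°, so H = W + 6.5·(cos 28°, sin 28°) = (59.4, 9.55). Then cos ∠QHS = HQ·HS / (|HQ||HS|), giving 49.9°.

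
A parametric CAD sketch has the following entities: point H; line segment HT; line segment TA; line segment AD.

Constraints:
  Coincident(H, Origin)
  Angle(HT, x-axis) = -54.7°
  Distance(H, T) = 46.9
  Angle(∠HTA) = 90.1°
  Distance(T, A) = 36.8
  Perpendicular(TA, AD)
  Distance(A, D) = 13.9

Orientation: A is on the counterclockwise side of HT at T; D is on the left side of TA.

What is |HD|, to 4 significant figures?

49.49

∠HTA = 90.1°, so TA runs at -54.7° + (180° − 90.1°) = 35.20° from the x-axis; with |TA| = 36.8, A = T + 36.8·(cos 35.20°, sin 35.20°) = (57.17, -17.06). TA ⟂ AD; with |AD| = 13.9 on the left of TA, D = A + 13.9·(-0.5764, 0.8171) = (49.16, -5.706). Then |HD| = |D − H| = 49.49.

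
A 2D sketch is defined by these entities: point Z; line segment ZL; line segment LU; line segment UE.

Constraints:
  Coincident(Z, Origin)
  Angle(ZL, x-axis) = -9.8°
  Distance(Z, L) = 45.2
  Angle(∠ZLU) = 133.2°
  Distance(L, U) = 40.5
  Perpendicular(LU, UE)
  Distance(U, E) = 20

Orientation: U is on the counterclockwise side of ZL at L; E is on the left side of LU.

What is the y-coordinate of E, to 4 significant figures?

32.65

∠ZLU = 133.2°, so LU runs at -9.8° + (180° − 133.2°) = 37.00° from the x-axis; with |LU| = 40.5, U = L + 40.5·(cos 37.00°, sin 37.00°) = (76.89, 16.68). The perpendicularity gives UE at right angles to LU; with |UE| = 20.0 on the left of LU, E = U + 20.0·(-0.6018, 0.7986) = (64.85, 32.65). So E.y = 32.65.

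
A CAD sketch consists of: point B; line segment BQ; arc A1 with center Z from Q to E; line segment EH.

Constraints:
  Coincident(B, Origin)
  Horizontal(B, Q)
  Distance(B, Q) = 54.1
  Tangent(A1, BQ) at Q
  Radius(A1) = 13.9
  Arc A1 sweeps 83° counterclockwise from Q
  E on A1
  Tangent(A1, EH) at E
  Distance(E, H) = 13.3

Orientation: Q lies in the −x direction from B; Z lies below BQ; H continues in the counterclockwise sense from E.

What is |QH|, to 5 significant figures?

29.719

B is at the origin; B and Q share the same y with |BQ| = 54.1 and Q on the −x side, so Q = (-54.100, 0.0000). Tangency of A1 to BQ means the radius ZQ is perpendicular to BQ, so Z = Q + (0, -13.9) = (-54.100, -13.900). On A1, Q sits at bearing 90° from Z; an 83° counterclockwise sweep puts E at bearing 173°, so E = Z + 13.9·(cos 173°, sin 173°) = (-67.896, -12.206). Since A1 is tangent to EH there, ZE ⟂ EH, so EH runs along (−sin 173°, cos 173°); with |EH| = 13.3, H = (-69.517, -25.407). Then |QH| = |H − Q| = 29.719.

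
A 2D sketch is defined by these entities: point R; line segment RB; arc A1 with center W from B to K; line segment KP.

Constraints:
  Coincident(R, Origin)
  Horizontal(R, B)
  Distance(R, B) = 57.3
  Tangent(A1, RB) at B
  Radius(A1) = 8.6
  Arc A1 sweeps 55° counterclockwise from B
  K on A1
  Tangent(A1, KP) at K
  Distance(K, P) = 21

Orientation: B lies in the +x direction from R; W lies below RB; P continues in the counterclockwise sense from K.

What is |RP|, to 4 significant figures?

43.54

R is at the origin; R and B share the same y with |RB| = 57.3 and B on the +x side, so B = (57.30, 0.000). Tangency of A1 to RB means the radius WB is perpendicular to RB, so W = B + (0, -8.6) = (57.30, -8.600). On A1, B sits at bearing 90° from W; a 55° counterclockwise sweep puts K at bearing 145°, so K = W + 8.6·(cos 145°, sin 145°) = (50.26, -3.667). A1 meets KP tangentially, so WK is at right angles to KP, so KP runs along (−sin 145°, cos 145°); with |KP| = 21.0, P = (38.21, -20.87). Then |RP| = |P − R| = 43.54.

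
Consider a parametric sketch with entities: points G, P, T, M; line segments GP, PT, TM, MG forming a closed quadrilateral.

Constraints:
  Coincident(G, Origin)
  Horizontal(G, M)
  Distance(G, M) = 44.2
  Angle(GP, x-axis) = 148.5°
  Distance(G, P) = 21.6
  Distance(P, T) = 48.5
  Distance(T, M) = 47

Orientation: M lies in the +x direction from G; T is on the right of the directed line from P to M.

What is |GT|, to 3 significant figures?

30.6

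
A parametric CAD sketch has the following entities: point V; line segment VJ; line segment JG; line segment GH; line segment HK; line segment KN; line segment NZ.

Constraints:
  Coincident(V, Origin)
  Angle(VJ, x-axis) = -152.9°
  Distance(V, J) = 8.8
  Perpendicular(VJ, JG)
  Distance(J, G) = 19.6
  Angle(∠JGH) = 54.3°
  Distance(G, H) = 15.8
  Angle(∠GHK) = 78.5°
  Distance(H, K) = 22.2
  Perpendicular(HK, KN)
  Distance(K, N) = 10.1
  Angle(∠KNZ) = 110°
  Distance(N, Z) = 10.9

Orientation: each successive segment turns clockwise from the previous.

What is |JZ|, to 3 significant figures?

13.5

The perpendicularity gives KN at right angles to HK, so KN runs at 160°; with |KN| = 10.1, N = (-18.3, -6.30). ∠KNZ = 110.0° gives NZ at 89.9° from the x-axis; with |NZ| = 10.9, Z = (-18.2, 4.60). Then |JZ| = |Z − J| = 13.5.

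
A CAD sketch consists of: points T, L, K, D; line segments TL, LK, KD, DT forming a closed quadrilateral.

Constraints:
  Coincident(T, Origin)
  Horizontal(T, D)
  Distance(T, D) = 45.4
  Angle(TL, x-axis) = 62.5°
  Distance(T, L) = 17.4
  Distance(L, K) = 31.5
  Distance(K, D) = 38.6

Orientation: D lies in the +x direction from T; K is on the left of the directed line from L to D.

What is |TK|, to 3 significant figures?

48.1

Checks: |LK| = 31.50 ✓; |KD| = 38.60 ✓.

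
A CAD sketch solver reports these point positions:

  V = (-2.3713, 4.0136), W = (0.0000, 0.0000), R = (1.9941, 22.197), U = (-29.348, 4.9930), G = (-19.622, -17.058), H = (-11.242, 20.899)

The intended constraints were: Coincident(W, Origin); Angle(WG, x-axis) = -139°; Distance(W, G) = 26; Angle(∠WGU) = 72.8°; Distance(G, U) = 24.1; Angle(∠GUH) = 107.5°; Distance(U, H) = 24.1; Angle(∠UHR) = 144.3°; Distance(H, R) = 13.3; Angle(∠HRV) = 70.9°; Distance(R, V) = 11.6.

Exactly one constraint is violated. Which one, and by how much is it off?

Distance(R, V) = 11.6 — off by 7.10.

W = (0.00, 0.00) ✓; WG at -139.0° ✓; |WG| = 26.00 ✓; ∠WGU = 72.80° ✓; |GU| = 24.10 ✓; ∠GUH = 107.5° ✓; |UH| = 24.10 ✓; ∠UHR = 144.3° ✓; |HR| = 13.30 ✓; ∠HRV = 70.90° ✓; |RV| = 18.70 ✗.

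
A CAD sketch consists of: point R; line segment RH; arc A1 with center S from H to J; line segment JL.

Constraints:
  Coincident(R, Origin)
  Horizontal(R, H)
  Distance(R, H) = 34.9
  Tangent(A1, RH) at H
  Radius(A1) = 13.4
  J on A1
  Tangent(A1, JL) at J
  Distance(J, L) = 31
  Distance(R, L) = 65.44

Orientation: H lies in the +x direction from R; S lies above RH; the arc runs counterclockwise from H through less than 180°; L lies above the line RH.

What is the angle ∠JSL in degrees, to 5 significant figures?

66.623°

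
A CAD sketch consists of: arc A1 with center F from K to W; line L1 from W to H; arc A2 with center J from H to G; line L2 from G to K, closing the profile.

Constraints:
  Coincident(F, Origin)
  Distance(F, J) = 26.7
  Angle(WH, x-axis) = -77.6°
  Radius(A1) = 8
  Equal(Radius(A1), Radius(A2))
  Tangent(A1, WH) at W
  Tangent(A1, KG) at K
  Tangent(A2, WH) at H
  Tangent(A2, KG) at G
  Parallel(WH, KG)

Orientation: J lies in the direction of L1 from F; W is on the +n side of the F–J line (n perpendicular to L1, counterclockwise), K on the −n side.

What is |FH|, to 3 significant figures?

27.9

The slot axis is L1's direction at -77.6°, so u = (cos -77.6°, sin -77.6°) = (0.215, -0.977) and n = (−sin -77.6°, cos -77.6°) = (0.977, 0.215). F is at the origin and J lies 26.7 along u from F, so J = 26.7·u = (5.73, -26.1). Tangency of A1 to both parallel lines with radius 8.0 puts W and K at F ± 8.0·n: W = (7.81, 1.72), K = (-7.81, -1.72). Equal radii place H and G the same way about J: H = J + 8.0·n = (13.5, -24.4), G = J − 8.0·n = (-2.08, -27.8). Then |FH| = |H − F| = 27.9.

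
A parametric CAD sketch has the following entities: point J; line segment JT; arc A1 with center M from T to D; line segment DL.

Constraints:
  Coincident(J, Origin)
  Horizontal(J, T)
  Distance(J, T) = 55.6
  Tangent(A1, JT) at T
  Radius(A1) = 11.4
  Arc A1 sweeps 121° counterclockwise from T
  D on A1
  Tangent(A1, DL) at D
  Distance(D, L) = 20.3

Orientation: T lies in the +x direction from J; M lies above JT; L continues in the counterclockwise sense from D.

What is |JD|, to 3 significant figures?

67.6

J is at the origin; JT is horizontal with |JT| = 55.6 and T on the +x side, so T = (55.6, 0.00). A1 meets JT tangentially, so MT is at right angles to JT, so M = T + (0, 11.4) = (55.6, 11.4). On A1, T sits at bearing -90° from M; a 121° counterclockwise sweep puts D at bearing 31°, so D = M + 11.4·(cos 31°, sin 31°) = (65.4, 17.3). Then |JD| = |D − J| = 67.6.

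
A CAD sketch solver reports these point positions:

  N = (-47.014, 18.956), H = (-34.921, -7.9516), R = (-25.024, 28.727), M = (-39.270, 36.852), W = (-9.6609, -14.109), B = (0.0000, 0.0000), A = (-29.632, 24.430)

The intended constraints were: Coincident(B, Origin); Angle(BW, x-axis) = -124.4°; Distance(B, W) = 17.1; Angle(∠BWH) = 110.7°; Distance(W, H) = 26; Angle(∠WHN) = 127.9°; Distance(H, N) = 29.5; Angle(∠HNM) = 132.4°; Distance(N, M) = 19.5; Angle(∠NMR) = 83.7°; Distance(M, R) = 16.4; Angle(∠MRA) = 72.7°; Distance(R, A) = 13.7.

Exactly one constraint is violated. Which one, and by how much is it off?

Distance(R, A) = 13.7 — off by 7.40.

B = (0.00, 0.00) ✓; BW at -124.4° ✓; |BW| = 17.10 ✓; ∠BWH = 110.7° ✓; |WH| = 26.00 ✓; ∠WHN = 127.9° ✓; |HN| = 29.50 ✓; ∠HNM = 132.4° ✓; |NM| = 19.50 ✓; ∠NMR = 83.70° ✓; |MR| = 16.40 ✓; ∠MRA = 72.70° ✓; |RA| = 6.301 ✗.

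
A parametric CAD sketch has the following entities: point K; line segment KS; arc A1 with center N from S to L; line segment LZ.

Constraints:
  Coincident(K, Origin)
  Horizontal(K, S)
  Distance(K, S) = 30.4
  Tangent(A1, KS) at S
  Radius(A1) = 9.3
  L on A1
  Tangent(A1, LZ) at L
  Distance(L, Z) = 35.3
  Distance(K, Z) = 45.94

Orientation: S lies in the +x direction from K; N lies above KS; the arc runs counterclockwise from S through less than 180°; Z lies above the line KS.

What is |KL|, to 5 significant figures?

40.632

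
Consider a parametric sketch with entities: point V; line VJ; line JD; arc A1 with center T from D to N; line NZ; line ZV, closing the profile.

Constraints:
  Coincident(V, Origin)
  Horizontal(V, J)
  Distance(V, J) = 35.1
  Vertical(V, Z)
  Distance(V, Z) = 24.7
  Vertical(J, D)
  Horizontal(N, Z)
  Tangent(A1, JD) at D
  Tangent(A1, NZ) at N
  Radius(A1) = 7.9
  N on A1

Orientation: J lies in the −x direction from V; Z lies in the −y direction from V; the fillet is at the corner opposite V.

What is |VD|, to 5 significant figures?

38.913

V is at the origin; VJ is horizontal with |VJ| = 35.1 and J on the −x side, so J = (-35.100, 0.0000). V and Z share the same x with |VZ| = 24.7 and Z on the −y side, so Z = (0.0000, -24.700). The virtual corner opposite V is at (-35.100, -24.700). Since A1 is tangent to JD there, TD ⟂ JD and A1 meets NZ tangentially, so TN is at right angles to NZ, with radius 7.9, so the center T sits 7.9 in from both sides at T = (-27.200, -16.800). That places the tangent points at D = (-35.100, -16.800) on JD and N = (-27.200, -24.700) on NZ. Then |VD| = |D − V| = 38.913.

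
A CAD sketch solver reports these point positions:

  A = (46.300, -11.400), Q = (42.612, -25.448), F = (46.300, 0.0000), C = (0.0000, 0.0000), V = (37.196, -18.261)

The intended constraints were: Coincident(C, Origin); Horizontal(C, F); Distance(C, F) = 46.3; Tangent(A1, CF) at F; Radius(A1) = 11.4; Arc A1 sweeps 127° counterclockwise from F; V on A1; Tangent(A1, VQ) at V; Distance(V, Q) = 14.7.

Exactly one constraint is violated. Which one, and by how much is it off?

Distance(V, Q) = 14.7 — off by 5.70.

C = (0.00, 0.00) ✓; C.y = 0.00, F.y = 0.00 ✓; |CF| = 46.30 ✓; ∠(AF, FC) = 90.00° ✓; |AF| = 11.40 ✓; bearing(A→V) − bearing(A→F) = 127.0° ✓; |AV| = 11.40 ✓; ∠(AV, VQ) = 90.00° ✓; |VQ| = 8.999 ✗.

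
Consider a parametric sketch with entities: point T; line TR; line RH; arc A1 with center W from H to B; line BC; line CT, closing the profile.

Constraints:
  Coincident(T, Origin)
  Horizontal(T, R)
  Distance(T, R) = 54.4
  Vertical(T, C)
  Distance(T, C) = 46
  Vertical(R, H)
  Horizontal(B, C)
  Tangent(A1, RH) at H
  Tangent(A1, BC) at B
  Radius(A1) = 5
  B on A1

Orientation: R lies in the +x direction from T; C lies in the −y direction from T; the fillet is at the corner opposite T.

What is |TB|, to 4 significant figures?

67.50

The virtual corner opposite T is at (54.40, -46.00). Since A1 is tangent to RH there, WH ⟂ RH and A1 meets BC tangentially, so WB is at right angles to BC, with radius 5.0, so the center W sits 5.0 in from both sides at W = (49.40, -41.00). That places the tangent points at H = (54.40, -41.00) on RH and B = (49.40, -46.00) on BC. Then |TB| = |B − T| = 67.50.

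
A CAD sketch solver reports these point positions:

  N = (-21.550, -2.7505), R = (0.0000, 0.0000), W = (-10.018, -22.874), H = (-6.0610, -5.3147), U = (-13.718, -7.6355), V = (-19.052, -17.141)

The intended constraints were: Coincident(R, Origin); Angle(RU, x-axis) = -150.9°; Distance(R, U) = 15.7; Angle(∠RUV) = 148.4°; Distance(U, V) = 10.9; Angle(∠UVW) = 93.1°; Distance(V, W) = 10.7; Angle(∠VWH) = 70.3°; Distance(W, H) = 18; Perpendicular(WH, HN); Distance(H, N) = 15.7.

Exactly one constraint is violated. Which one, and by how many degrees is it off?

Perpendicular(WH, HN) — off by 3.30°.

R = (0.00, 0.00) ✓; RU at -150.9° ✓; |RU| = 15.70 ✓; ∠RUV = 148.4° ✓; |UV| = 10.90 ✓; ∠UVW = 93.10° ✓; |VW| = 10.70 ✓; ∠VWH = 70.30° ✓; |WH| = 18.00 ✓; ∠(WH, HN) = 93.30° ✗; |HN| = 15.70 ✓.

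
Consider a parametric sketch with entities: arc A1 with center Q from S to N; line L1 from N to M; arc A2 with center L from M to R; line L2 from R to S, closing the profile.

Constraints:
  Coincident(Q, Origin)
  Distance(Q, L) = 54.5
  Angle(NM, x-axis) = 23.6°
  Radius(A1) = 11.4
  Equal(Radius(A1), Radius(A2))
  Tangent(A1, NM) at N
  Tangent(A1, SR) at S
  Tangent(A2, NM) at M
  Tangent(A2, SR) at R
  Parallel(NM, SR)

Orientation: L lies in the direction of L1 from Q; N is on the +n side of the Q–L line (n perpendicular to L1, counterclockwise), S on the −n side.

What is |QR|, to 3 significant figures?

55.7

The slot axis is L1's direction at 23.6°, so u = (cos 23.6°, sin 23.6°) = (0.916, 0.400) and n = (−sin 23.6°, cos 23.6°) = (-0.400, 0.916). Q is at the origin and L lies 54.5 along u from Q, so L = 54.5·u = (49.9, 21.8). Tangency of A1 to both parallel lines with radius 11.4 puts N and S at Q ± 11.4·n: N = (-4.56, 10.4), S = (4.56, -10.4). Equal radii place M and R the same way about L: M = L + 11.4·n = (45.4, 32.3), R = L − 11.4·n = (54.5, 11.4). Then |QR| = |R − Q| = 55.7.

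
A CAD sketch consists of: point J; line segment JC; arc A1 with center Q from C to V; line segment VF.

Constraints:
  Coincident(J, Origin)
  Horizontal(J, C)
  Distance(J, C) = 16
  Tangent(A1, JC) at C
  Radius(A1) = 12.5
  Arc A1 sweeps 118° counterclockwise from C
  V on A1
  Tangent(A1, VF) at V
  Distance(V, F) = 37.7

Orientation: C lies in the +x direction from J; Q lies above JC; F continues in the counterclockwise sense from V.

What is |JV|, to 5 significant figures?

32.686

Tangency of A1 to JC means the radius QC is perpendicular to JC, so Q = C + (0, 12.5) = (16.000, 12.500). On A1, C sits at bearing -90° from Q; a 118° counterclockwise sweep puts V at bearing 28°, so V = Q + 12.5·(cos 28°, sin 28°) = (27.037, 18.368). Then |JV| = |V − J| = 32.686.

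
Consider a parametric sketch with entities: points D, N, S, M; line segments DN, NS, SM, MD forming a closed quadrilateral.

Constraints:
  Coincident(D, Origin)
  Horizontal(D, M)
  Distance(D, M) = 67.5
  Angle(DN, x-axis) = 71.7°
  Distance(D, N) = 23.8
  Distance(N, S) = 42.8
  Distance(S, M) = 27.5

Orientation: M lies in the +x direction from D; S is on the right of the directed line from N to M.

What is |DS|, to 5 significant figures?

40.687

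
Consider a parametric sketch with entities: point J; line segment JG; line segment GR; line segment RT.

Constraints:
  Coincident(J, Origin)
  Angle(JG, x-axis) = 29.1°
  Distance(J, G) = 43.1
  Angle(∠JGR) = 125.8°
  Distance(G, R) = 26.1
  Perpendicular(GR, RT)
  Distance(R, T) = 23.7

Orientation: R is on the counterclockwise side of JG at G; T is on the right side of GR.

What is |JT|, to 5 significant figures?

77.933

∠JGR = 125.8°, so GR runs at 29.1° + (180° − 125.8°) = 83.300° from the x-axis; with |GR| = 26.1, R = G + 26.1·(cos 83.300°, sin 83.300°) = (40.705, 46.883). GR is perpendicular to RT; with |RT| = 23.7 on the right of GR, T = R + 23.7·(0.99317, -0.11667) = (64.243, 44.118). Then |JT| = |T − J| = 77.933.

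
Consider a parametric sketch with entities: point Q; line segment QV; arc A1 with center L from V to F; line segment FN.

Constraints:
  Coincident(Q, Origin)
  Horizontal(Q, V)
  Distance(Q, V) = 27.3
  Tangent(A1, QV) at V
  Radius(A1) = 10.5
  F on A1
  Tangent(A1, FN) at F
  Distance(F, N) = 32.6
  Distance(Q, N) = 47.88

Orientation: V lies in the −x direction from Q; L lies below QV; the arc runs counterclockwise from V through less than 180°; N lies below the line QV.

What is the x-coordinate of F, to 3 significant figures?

-36.3

Checks: |LF| = 10.50 ✓; ∠(LF, FN) = 90.00° ✓; |FN| = 32.60 ✓; |QN| = 47.88 ✓.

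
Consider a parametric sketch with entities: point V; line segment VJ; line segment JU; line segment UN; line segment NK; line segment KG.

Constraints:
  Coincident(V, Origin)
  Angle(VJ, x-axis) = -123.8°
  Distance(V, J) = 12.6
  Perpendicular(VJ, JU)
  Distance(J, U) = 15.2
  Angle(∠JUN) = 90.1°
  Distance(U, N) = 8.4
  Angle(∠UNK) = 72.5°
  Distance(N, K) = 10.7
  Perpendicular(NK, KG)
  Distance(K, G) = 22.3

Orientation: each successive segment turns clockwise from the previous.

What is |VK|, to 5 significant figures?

8.9330

∠JUN = 90.1° gives UN at 56.300° from the x-axis; with |UN| = 8.4, N = (-14.980, 4.9737). ∠UNK = 72.5° gives NK at -51.200° from the x-axis; with |NK| = 10.7, K = (-8.2749, -3.3652). Then |VK| = |K − V| = 8.9330.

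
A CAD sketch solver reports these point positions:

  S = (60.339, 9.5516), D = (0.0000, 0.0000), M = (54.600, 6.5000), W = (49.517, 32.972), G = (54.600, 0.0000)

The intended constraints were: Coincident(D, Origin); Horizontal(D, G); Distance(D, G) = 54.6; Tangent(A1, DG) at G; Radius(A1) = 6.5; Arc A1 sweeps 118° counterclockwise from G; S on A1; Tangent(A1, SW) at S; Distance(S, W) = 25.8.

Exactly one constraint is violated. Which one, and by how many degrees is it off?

Tangent(A1, SW) at S — off by 3.20°.

D = (0.00, 0.00) ✓; D.y = 0.00, G.y = 0.00 ✓; |DG| = 54.60 ✓; ∠(MG, GD) = 90.00° ✓; |MG| = 6.500 ✓; bearing(M→S) − bearing(M→G) = 118.0° ✓; |MS| = 6.500 ✓; ∠(MS, SW) = 93.20° ✗; |SW| = 25.80 ✓.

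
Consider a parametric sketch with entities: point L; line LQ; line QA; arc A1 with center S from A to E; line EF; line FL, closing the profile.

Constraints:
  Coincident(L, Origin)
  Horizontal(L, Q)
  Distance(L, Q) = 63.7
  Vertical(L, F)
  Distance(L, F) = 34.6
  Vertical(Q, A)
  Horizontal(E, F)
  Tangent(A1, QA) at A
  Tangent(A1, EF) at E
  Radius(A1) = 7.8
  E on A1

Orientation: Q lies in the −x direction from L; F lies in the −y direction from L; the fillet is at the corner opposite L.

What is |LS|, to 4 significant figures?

61.99

L and F share the same x with |LF| = 34.6 and F on the −y side, so F = (0.000, -34.60). The virtual corner opposite L is at (-63.70, -34.60). The tangent condition forces SA to be normal to QA and A1 meets EF tangentially, so SE is at right angles to EF, with radius 7.8, so the center S sits 7.8 in from both sides at S = (-55.90, -26.80). Then |LS| = |S − L| = 61.99.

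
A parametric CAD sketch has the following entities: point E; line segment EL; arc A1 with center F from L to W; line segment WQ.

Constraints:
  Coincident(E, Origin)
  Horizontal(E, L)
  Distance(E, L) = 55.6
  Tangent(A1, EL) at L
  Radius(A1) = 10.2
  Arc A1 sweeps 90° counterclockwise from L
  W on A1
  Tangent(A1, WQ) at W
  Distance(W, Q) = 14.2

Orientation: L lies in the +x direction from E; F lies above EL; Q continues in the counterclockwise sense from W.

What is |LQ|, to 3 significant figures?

26.4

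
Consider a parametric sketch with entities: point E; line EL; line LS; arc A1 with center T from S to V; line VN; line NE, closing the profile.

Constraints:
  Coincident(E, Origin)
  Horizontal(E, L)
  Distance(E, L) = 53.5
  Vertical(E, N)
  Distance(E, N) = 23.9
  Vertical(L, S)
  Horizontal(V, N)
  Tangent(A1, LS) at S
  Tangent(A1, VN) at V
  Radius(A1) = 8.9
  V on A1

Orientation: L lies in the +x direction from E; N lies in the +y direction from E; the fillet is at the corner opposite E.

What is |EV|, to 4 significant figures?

50.60

E is at the origin; E and L share the same y with |EL| = 53.5 and L on the +x side, so L = (53.50, 0.000). E and N share the same x with |EN| = 23.9 and N on the +y side, so N = (0.000, 23.90). The virtual corner opposite E is at (53.50, 23.90). Since A1 is tangent to LS there, TS ⟂ LS and since A1 is tangent to VN there, TV ⟂ VN, with radius 8.9, so the center T sits 8.9 in from both sides at T = (44.60, 15.00). That places the tangent points at S = (53.50, 15.00) on LS and V = (44.60, 23.90) on VN. Then |EV| = |V − E| = 50.60.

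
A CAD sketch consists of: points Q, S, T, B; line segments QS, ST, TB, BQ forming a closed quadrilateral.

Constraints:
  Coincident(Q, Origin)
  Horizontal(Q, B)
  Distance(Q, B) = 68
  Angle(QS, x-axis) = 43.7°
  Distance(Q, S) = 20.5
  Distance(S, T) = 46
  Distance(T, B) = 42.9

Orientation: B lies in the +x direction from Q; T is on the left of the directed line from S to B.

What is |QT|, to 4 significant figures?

66.31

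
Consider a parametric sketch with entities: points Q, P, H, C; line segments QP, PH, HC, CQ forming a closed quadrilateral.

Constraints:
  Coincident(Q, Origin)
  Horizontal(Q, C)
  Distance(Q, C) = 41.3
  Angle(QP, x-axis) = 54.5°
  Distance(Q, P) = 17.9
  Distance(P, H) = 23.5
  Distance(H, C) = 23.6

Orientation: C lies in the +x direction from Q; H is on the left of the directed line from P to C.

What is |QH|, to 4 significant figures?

39.40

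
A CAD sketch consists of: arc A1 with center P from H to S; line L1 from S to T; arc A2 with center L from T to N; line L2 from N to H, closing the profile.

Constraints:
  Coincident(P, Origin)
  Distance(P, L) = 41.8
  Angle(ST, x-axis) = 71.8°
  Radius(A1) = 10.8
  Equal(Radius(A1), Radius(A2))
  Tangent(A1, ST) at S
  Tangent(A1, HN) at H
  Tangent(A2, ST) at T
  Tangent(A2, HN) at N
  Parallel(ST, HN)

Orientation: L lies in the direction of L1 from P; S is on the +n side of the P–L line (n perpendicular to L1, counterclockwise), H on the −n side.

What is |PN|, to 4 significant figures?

43.17

Tangency of A1 to both parallel lines with radius 10.8 puts S and H at P ± 10.8·n: S = (-10.26, 3.373), H = (10.26, -3.373). Equal radii place T and N the same way about L: T = L + 10.8·n = (2.796, 43.08), N = L − 10.8·n = (23.32, 36.34). Then |PN| = |N − P| = 43.17.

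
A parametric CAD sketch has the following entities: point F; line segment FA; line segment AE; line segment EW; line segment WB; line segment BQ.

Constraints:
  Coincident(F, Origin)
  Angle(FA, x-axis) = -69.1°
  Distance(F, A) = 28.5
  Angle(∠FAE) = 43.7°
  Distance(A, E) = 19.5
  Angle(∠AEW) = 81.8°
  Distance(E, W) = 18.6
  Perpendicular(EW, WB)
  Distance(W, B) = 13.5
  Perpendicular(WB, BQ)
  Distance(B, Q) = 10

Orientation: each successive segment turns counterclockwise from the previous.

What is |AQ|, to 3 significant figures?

8.22

F is at the origin; FA runs at -69.1° with length 28.5, so A = (10.2, -26.6). ∠FAE = 43.7° gives AE at 67.2° from the x-axis; with |AE| = 19.5, E = (17.7, -8.65). ∠AEW = 81.8° gives EW at 165° from the x-axis; with |EW| = 18.6, W = (-0.276, -3.96). EW is perpendicular to WB, so WB runs at -105°; with |WB| = 13.5, B = (-3.68, -17.0). WB ⟂ BQ, so BQ runs at -14.6°; with |BQ| = 10.0, Q = (6.00, -19.5). Then |AQ| = |Q − A| = 8.22.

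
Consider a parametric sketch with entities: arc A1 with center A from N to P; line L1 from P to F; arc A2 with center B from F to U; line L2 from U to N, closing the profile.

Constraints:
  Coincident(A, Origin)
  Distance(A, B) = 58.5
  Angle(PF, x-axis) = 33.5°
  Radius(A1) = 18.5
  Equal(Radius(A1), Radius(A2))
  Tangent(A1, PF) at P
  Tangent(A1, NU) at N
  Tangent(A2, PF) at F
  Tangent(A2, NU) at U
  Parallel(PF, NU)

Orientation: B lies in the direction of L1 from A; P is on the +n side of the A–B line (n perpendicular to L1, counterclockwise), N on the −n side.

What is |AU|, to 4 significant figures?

61.36

The slot axis is L1's direction at 33.5°, so u = (cos 33.5°, sin 33.5°) = (0.8339, 0.5519) and n = (−sin 33.5°, cos 33.5°) = (-0.5519, 0.8339). A is at the origin and B lies 58.5 along u from A, so B = 58.5·u = (48.78, 32.29). Tangency of A1 to both parallel lines with radius 18.5 puts P and N at A ± 18.5·n: P = (-10.21, 15.43), N = (10.21, -15.43). Equal radii place F and U the same way about B: F = B + 18.5·n = (38.57, 47.72), U = B − 18.5·n = (58.99, 16.86). Then |AU| = |U − A| = 61.36.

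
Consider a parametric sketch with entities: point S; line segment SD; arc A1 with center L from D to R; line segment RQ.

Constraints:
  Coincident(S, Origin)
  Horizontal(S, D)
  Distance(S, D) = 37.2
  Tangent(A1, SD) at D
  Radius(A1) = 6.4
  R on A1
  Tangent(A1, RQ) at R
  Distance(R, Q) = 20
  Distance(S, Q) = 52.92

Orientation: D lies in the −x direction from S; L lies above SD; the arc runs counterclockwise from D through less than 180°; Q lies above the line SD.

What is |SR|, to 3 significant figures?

34.4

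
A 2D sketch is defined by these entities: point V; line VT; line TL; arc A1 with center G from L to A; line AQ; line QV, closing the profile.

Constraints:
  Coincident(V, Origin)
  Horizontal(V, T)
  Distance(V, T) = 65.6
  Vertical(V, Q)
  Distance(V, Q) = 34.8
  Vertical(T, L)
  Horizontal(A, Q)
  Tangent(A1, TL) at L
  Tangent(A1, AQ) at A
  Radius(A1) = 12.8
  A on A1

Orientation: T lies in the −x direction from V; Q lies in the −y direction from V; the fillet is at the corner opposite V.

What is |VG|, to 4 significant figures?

57.20

V is at the origin; VT is horizontal with |VT| = 65.6 and T on the −x side, so T = (-65.60, 0.000). V and Q share the same x with |VQ| = 34.8 and Q on the −y side, so Q = (0.000, -34.80). The virtual corner opposite V is at (-65.60, -34.80). A1 meets TL tangentially, so GL is at right angles to TL and A1 meets AQ tangentially, so GA is at right angles to AQ, with radius 12.8, so the center G sits 12.8 in from both sides at G = (-52.80, -22.00). Then |VG| = |G − V| = 57.20.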